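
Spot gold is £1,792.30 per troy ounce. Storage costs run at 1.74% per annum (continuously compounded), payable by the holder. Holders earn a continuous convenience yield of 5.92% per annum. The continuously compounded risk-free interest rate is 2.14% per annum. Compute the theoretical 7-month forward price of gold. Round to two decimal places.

£1,771.10 per troy ounce

Net carry = r + u − y = 0.0214 + 0.0174 − 0.0592 = -0.0204
F = S·e^((r+u−y)T) = 1792.30 · e^(-0.0204 × 7/12) = 1792.30 · e^-0.01190000
= 1792.30 × 0.98817052 = £1,771.10 per troy ounce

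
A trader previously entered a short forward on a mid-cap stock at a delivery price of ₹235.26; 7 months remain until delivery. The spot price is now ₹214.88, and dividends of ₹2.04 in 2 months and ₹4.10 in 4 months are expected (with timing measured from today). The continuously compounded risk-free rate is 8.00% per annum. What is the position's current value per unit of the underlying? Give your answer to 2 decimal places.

PV(remaining dividends) I = 2.04·e^(−0.0800·2/12) + 4.10·e^(−0.0800·4/12) = 6.0051
Current forward F = (S − I)·e^(rT) = (214.88 − 6.0051)·e^(0.0800·7/12) = 208.8749 × 1.047773 = 218.8535
Value (long) = (F − K)·e^(−rT) = (218.8535 − 235.26) × 0.954405 = -15.6584
Short position value = −(long value) = ₹15.66

₹15.66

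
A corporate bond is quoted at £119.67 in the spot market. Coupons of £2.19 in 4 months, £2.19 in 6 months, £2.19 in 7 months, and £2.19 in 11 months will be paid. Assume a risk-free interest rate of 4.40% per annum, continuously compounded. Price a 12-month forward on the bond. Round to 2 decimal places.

PV(coupons) I = 2.19·e^(−0.0440·4/12) + 2.19·e^(−0.0440·6/12) + 2.19·e^(−0.0440·7/12) + 2.19·e^(−0.0440·11/12)
I = 2.1581 + 2.1423 + 2.1345 + 2.1034 = 8.5383
F = (S − I)·e^(rT) = (119.67 − 8.5383) · e^(0.0440·12/12)
= 111.1317 · e^0.044000 = 111.1317 × 1.044982 = £116.13

£116.13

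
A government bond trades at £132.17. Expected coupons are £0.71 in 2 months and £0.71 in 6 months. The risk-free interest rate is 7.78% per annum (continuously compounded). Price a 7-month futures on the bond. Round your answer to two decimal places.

£136.86

PV(coupons) I = 0.71·e^(−0.0778·2/12) + 0.71·e^(−0.0778·6/12)
I = 0.7009 + 0.6829 = 1.3838
F = (S − I)·e^(rT) = (132.17 − 1.3838) · e^(0.0778·7/12)
= 130.7862 · e^0.045383 = 130.7862 × 1.046429 = £136.86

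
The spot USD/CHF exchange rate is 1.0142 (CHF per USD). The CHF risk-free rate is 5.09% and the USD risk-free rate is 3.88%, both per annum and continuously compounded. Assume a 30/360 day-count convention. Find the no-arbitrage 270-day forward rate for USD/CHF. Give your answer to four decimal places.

1.0234

F = S·e^((r_CHF − r_USD)T) = 1.0142 · e^((0.0509 − 0.0388) × 270/360)
= 1.0142 · e^0.009075 = 1.0142 × 1.009116
F = 1.0234 CHF per USD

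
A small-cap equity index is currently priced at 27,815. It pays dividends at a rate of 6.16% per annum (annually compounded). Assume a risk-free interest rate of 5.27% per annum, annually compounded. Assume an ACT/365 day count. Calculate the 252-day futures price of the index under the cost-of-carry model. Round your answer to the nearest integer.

F = S · (1+r)^T / (1+q)^T
= 27815 × 1.036094 / 1.042134 = 27815 × 0.994204
F = 27,654

27,654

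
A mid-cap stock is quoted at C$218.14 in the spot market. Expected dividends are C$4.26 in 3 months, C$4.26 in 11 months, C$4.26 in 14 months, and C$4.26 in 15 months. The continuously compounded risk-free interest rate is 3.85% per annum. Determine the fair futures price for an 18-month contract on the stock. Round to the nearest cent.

C$213.67

PV(dividends) I = 4.26·e^(−0.0385·3/12) + 4.26·e^(−0.0385·11/12) + 4.26·e^(−0.0385·14/12) + 4.26·e^(−0.0385·15/12)
I = 4.2192 + 4.1123 + 4.0729 + 4.0598 = 16.4642
F = (S − I)·e^(rT) = (218.14 − 16.4642) · e^(0.0385·18/12)
= 201.6758 · e^0.057750 = 201.6758 × 1.059450 = C$213.67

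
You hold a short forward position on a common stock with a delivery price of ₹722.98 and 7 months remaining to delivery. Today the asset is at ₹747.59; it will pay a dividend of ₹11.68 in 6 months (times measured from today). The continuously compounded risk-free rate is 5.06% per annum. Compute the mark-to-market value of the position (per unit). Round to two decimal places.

PV(remaining dividends) I = 11.68·e^(−0.0506·6/12) = 11.3882
Current forward F = (S − I)·e^(rT) = (747.59 − 11.3882)·e^(0.0506·7/12) = 736.2018 × 1.029957 = 758.2562
Value (long) = (F − K)·e^(−rT) = (758.2562 − 722.98) × 0.970915 = 34.2502
Short position value = −(long value) = -₹34.25

-₹34.25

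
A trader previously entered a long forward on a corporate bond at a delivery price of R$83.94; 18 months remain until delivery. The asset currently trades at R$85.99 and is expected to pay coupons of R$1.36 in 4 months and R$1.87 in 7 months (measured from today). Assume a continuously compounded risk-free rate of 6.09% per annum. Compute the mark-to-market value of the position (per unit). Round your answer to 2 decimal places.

R$6.24

PV(remaining coupons) I = 1.36·e^(−0.0609·4/12) + 1.87·e^(−0.0609·7/12) = 3.1374
Current forward F = (S − I)·e^(rT) = (85.99 − 3.1374)·e^(0.0609·18/12) = 82.8526 × 1.095652 = 90.7776
Value (long) = (F − K)·e^(−rT) = (90.7776 − 83.94) × 0.912698 = 6.2407
Value = R$6.24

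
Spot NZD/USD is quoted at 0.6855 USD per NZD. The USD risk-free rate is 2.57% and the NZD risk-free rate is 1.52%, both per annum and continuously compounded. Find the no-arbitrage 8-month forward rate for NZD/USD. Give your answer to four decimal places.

0.6903

F = S·e^((r_USD − r_NZD)T) = 0.6855 · e^((0.0257 − 0.0152) × 8/12)
= 0.6855 · e^0.007000 = 0.6855 × 1.007025
F = 0.6903 USD per NZD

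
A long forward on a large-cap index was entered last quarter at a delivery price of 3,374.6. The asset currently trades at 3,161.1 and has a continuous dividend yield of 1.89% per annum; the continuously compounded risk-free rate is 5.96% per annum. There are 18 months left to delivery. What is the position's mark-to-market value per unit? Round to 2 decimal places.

-13.26

Current fair forward for the remaining 18 months: F = S·e^((r − q)·T), (r − q) = 0.0596 − 0.0189 = 0.0407
F = 3161.1 · e^(0.0407 × 18/12) = 3161.1 × 1.06295206 = 3360.0978
Value of long forward = (F − K)·e^(−rT) = (3360.0978 − 3374.6) · e^(−0.0596·18/12)
= -14.5022 × 0.91447971 = -13.26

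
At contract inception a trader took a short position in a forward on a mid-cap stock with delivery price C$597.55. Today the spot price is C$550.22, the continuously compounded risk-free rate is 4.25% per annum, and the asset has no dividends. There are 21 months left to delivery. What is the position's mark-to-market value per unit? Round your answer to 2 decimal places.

C$4.50

Current fair forward for the remaining 21 months: F = S·e^(r·T), r = 0.0425
F = 550.22 · e^(0.0425 × 21/12) = 550.22 × 1.077211 = 592.7030
Value of long forward = (F − K)·e^(−rT) = (592.7030 − 597.55) · e^(−0.0425·21/12)
= -4.8470 × 0.928324 = -4.50
Short position value = −(long value) = C$4.50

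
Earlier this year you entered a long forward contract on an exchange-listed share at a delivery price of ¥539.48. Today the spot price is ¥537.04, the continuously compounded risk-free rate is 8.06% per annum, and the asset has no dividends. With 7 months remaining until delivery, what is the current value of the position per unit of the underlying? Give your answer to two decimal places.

Current fair forward for the remaining 7 months: F = S·e^(r·T), r = 0.0806
F = 537.04 · e^(0.0806 × 7/12) = 537.04 × 1.048139 = 562.8926
Value of long forward = (F − K)·e^(−rT) = (562.8926 − 539.48) · e^(−0.0806·7/12)
= 23.4126 × 0.954071 = 22.34

¥22.34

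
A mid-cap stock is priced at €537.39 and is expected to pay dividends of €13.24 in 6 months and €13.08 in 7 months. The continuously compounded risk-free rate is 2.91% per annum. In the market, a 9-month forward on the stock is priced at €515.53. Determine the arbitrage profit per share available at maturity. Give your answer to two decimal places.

€7.24 per share

PV(dividends) I = 13.24·e^(−0.0291·6/12) + 13.08·e^(−0.0291·7/12) = 25.9086
Fair forward F* = (S − I)·e^(rT) = (537.39 − 25.9086)·e^0.021825 = 511.4814 × 1.022065 = 522.7672
Market €515.53 < fair 522.7672: forward underpriced → reverse cash-and-carry (short the stock, invest proceeds at r, pay the dividends, go long the forward).
Profit at T = |F_mkt − F*| = |515.53 − 522.7672| = €7.24 per share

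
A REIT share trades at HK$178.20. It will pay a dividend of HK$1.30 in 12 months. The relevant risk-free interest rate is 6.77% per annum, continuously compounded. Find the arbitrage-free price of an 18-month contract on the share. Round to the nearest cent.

PV(dividends) I = 1.30·e^(−0.0677·12/12)
I = 1.2149
F = (S − I)·e^(rT) = (178.20 − 1.2149) · e^(0.0677·18/12)
= 176.9851 · e^0.101550 = 176.9851 × 1.106885 = HK$195.90

HK$195.90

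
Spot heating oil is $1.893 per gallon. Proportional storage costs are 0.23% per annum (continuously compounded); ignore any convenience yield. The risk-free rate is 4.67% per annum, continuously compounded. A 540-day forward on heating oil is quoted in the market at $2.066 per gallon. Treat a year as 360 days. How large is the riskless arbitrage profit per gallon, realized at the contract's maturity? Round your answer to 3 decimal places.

Fair forward: F* = S·e^(carry·T), with carry = (r + u) = 0.0467 + 0.0023 = 0.0490
F* = 1.893 · e^(0.0490 × 540/360) = 1.893 · e^0.073500 = 1.893 × 1.076269 = $2.0374
Market $2.066 > fair $2.0374: forward overpriced → cash-and-carry (buy spot, short the forward).
At maturity, profit = |F_mkt − F*| = |2.066 − 2.0374| = $0.029 per gallon

$0.029 per gallon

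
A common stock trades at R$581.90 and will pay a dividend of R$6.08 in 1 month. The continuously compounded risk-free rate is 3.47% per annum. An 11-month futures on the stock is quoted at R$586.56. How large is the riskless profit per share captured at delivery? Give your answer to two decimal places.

R$7.89 per share

PV(dividends) I = 6.08·e^(−0.0347·1/12) = 6.0624
Fair futures F* = (S − I)·e^(rT) = (581.90 − 6.0624)·e^0.031808 = 575.8376 × 1.032319 = 594.4481
Market R$586.56 < fair 594.4481: forward underpriced → reverse cash-and-carry (short the stock, invest proceeds at r, pay the dividends, go long the forward).
Profit at T = |F_mkt − F*| = |586.56 − 594.4481| = R$7.89 per share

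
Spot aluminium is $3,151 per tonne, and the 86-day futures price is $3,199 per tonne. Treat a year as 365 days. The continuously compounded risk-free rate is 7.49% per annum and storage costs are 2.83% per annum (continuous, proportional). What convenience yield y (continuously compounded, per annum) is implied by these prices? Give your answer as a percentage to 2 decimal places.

3.90%

F = S·e^((r+u−y)T) ⇒ (r+u−y) = ln(F/S)/T
ln(3199/3151) = 0.015118; /T ⇒ 0.064164
y = r + u − ln(F/S)/T = 0.0749 + 0.0283 − 0.064164 = 0.039036
y = 3.90%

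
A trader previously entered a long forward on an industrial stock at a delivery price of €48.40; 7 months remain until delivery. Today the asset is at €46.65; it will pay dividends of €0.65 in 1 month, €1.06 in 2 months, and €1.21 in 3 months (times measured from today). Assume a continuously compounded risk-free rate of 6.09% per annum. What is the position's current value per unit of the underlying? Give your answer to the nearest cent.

-€2.95

PV(remaining dividends) I = 0.65·e^(−0.0609·1/12) + 1.06·e^(−0.0609·2/12) + 1.21·e^(−0.0609·3/12) = 2.8877
Current forward F = (S − I)·e^(rT) = (46.65 − 2.8877)·e^(0.0609·7/12) = 43.7623 × 1.036164 = 45.3449
Value (long) = (F − K)·e^(−rT) = (45.3449 − 48.40) × 0.965099 = -2.9485
Value = -€2.95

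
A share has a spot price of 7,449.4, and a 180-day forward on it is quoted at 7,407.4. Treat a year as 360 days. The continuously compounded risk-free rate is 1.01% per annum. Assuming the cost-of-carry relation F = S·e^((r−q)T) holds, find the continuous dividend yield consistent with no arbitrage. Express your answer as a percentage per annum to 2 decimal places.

2.14%

From F = S·e^((r−q)T): (r − q) = ln(F/S)/T
ln(7407.4/7449.4) = ln(0.994362) = -0.005654
(r − q) = -0.005654 / (180/360) = -0.011308
q = r − ln(F/S)/T = 0.0101 + 0.011308 = 0.021408
q = 2.14%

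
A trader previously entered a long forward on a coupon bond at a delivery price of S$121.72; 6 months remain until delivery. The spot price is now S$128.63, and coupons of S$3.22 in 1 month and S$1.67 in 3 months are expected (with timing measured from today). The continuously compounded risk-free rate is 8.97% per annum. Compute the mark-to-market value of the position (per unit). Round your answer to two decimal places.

S$7.42

PV(remaining coupons) I = 3.22·e^(−0.0897·1/12) + 1.67·e^(−0.0897·3/12) = 4.8290
Current forward F = (S − I)·e^(rT) = (128.63 − 4.8290)·e^(0.0897·6/12) = 123.8010 × 1.045871 = 129.4799
Value (long) = (F − K)·e^(−rT) = (129.4799 − 121.72) × 0.956141 = 7.4196
Value = S$7.42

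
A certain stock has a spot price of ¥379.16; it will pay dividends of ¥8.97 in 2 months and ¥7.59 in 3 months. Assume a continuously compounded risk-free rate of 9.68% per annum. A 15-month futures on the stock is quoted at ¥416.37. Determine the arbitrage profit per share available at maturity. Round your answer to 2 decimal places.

¥6.76 per share

PV(dividends) I = 8.97·e^(−0.0968·2/12) + 7.59·e^(−0.0968·3/12) = 16.2350
Fair futures F* = (S − I)·e^(rT) = (379.16 − 16.2350)·e^0.121000 = 362.9250 × 1.128625 = 409.6062
Market ¥416.37 > fair 409.6062: forward overpriced → cash-and-carry (borrow at r, buy the stock and collect the dividends, short the forward).
Profit at T = |F_mkt − F*| = |416.37 − 409.6062| = ¥6.76 per share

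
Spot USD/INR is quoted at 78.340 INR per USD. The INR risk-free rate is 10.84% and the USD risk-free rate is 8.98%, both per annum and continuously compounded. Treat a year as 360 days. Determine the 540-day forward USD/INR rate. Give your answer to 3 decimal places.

80.556

F = S·e^((r_INR − r_USD)T) = 78.340 · e^((0.1084 − 0.0898) × 540/360)
= 78.340 · e^0.027900 = 78.340 × 1.028293
F = 80.556 INR per USD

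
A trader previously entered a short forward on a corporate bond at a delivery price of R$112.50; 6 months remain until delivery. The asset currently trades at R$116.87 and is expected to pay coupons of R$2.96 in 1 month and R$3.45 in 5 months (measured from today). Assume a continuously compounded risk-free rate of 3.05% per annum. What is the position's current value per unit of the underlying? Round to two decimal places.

PV(remaining coupons) I = 2.96·e^(−0.0305·1/12) + 3.45·e^(−0.0305·5/12) = 6.3589
Current forward F = (S − I)·e^(rT) = (116.87 − 6.3589)·e^(0.0305·6/12) = 110.5111 × 1.015367 = 112.2093
Value (long) = (F − K)·e^(−rT) = (112.2093 − 112.50) × 0.984866 = -0.2863
Short position value = −(long value) = R$0.29

R$0.29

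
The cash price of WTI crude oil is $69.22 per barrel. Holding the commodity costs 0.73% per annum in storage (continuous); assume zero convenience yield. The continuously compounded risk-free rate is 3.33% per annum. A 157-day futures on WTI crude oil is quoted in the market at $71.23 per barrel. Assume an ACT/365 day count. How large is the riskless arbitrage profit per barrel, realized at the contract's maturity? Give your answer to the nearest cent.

$0.79 per barrel

Fair futures: F* = S·e^(carry·T), with carry = (r + u) = 0.0333 + 0.0073 = 0.0406
F* = 69.22 · e^(0.0406 × 157/365) = 69.22 · e^0.017464 = 69.22 × 1.017617 = $70.4394
Market $71.23 > fair $70.4394: forward overpriced → cash-and-carry (buy spot, short the forward).
At maturity, profit = |F_mkt − F*| = |71.23 − 70.4394| = $0.79 per barrel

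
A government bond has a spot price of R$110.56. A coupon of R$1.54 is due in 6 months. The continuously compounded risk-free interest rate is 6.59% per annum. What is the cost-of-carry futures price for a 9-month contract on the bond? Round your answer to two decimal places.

R$114.60

PV(coupons) I = 1.54·e^(−0.0659·6/12)
I = 1.4901
F = (S − I)·e^(rT) = (110.56 − 1.4901) · e^(0.0659·9/12)
= 109.0699 · e^0.049425 = 109.0699 × 1.050667 = R$114.60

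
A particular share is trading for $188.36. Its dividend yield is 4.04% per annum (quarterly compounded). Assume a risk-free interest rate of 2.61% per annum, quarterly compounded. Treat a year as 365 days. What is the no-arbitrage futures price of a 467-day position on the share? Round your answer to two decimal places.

F = S · (1+r/4)^(4T) / (1+q/4)^(4T)
= 188.36 × 1.033845 / 1.052776 = 188.36 × 0.982018
F = $184.97

$184.97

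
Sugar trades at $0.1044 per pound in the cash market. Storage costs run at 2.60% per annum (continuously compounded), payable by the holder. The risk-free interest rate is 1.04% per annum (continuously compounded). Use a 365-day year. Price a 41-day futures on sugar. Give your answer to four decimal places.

Net carry = r + u − y = 0.0104 + 0.0260 − 0.0000 = 0.0364
F = S·e^((r+u−y)T) = 0.1044 · e^(0.0364 × 41/365) = 0.1044 · e^0.004089
= 0.1044 × 1.004097 = $0.1048 per pound

$0.1048 per pound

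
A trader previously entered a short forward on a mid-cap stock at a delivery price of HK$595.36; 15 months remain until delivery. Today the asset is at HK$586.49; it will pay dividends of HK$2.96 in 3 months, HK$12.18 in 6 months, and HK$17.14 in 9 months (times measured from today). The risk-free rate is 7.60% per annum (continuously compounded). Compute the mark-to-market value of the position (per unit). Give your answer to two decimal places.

PV(remaining dividends) I = 2.96·e^(−0.0760·3/12) + 12.18·e^(−0.0760·6/12) + 17.14·e^(−0.0760·9/12) = 30.8205
Current forward F = (S − I)·e^(rT) = (586.49 − 30.8205)·e^(0.0760·15/12) = 555.6695 × 1.099659 = 611.0470
Value (long) = (F − K)·e^(−rT) = (611.0470 − 595.36) × 0.909373 = 14.2653
Short position value = −(long value) = -HK$14.27

-HK$14.27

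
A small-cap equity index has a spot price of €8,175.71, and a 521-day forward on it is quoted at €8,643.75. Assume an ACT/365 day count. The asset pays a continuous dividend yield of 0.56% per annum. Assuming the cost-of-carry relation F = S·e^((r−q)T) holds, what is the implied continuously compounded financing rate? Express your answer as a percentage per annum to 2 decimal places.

From F = S·e^((r−q)T): (r − q) = ln(F/S)/T
ln(8643.75/8175.71) = ln(1.057248) = 0.055669
(r − q) = 0.055669 / (521/365) = 0.039000
r = ln(F/S)/T + q = 0.039000 + 0.0056 = 0.044600
r = 4.46%

4.46%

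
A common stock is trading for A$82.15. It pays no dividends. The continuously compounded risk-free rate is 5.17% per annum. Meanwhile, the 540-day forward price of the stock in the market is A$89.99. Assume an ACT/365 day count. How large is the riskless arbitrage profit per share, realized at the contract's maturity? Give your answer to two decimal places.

A$1.31 per share

Fair forward: F* = S·e^(carry·T), with carry = r = 0.0517
F* = 82.15 · e^(0.0517 × 540/365) = 82.15 · e^0.076488 = 82.15 × 1.079489 = A$88.6800
Market A$89.99 > fair A$88.6800: forward overpriced → cash-and-carry (buy spot, short the forward).
At maturity, profit = |F_mkt − F*| = |89.99 − 88.6800| = A$1.31 per share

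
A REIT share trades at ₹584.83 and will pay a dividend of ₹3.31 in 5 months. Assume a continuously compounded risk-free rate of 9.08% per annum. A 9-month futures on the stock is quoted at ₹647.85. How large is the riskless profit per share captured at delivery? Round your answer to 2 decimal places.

PV(dividends) I = 3.31·e^(−0.0908·5/12) = 3.1871
Fair futures F* = (S − I)·e^(rT) = (584.83 − 3.1871)·e^0.068100 = 581.6429 × 1.070472 = 622.6324
Market ₹647.85 > fair 622.6324: forward overpriced → cash-and-carry (borrow at r, buy the stock and collect the dividends, short the forward).
Profit at T = |F_mkt − F*| = |647.85 − 622.6324| = ₹25.22 per share

₹25.22 per share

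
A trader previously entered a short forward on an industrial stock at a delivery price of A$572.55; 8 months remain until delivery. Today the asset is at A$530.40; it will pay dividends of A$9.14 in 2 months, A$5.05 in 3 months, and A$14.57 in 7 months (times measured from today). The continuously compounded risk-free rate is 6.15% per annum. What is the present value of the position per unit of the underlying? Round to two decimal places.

A$47.23

PV(remaining dividends) I = 9.14·e^(−0.0615·2/12) + 5.05·e^(−0.0615·3/12) + 14.57·e^(−0.0615·7/12) = 28.0763
Current forward F = (S − I)·e^(rT) = (530.40 − 28.0763)·e^(0.0615·8/12) = 502.3237 × 1.041852 = 523.3470
Value (long) = (F − K)·e^(−rT) = (523.3470 − 572.55) × 0.959829 = -47.2265
Short position value = −(long value) = A$47.23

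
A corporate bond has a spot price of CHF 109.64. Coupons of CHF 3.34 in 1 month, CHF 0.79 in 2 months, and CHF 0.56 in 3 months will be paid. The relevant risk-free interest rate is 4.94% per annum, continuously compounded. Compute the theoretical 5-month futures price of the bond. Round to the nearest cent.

PV(coupons) I = 3.34·e^(−0.0494·1/12) + 0.79·e^(−0.0494·2/12) + 0.56·e^(−0.0494·3/12)
I = 3.3263 + 0.7835 + 0.5531 = 4.6629
F = (S − I)·e^(rT) = (109.64 − 4.6629) · e^(0.0494·5/12)
= 104.9771 · e^0.020583 = 104.9771 × 1.020796 = CHF 107.16

CHF 107.16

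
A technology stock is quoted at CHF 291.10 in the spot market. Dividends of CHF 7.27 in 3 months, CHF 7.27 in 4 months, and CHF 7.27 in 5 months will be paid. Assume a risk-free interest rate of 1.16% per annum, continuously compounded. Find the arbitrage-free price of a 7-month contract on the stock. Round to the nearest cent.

PV(dividends) I = 7.27·e^(−0.0116·3/12) + 7.27·e^(−0.0116·4/12) + 7.27·e^(−0.0116·5/12)
I = 7.2489 + 7.2419 + 7.2349 = 21.7257
F = (S − I)·e^(rT) = (291.10 − 21.7257) · e^(0.0116·7/12)
= 269.3743 · e^0.006767 = 269.3743 × 1.006790 = CHF 271.20

CHF 271.20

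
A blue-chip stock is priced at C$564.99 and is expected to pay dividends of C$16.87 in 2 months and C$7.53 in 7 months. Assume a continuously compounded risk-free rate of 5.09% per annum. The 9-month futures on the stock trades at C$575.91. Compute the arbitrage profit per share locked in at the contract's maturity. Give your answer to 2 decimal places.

C$13.91 per share

PV(dividends) I = 16.87·e^(−0.0509·2/12) + 7.53·e^(−0.0509·7/12) = 24.0372
Fair futures F* = (S − I)·e^(rT) = (564.99 − 24.0372)·e^0.038175 = 540.9528 × 1.038913 = 562.0029
Market C$575.91 > fair 562.0029: forward overpriced → cash-and-carry (borrow at r, buy the stock and collect the dividends, short the forward).
Profit at T = |F_mkt − F*| = |575.91 − 562.0029| = C$13.91 per share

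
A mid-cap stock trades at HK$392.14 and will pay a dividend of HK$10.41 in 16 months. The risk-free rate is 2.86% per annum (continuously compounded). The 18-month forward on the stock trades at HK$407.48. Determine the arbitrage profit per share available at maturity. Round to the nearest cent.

HK$8.61 per share

PV(dividends) I = 10.41·e^(−0.0286·16/12) = 10.0205
Fair forward F* = (S − I)·e^(rT) = (392.14 − 10.0205)·e^0.042900 = 382.1195 × 1.043834 = 398.8693
Market HK$407.48 > fair 398.8693: forward overpriced → cash-and-carry (borrow at r, buy the stock and collect the dividends, short the forward).
Profit at T = |F_mkt − F*| = |407.48 − 398.8693| = HK$8.61 per share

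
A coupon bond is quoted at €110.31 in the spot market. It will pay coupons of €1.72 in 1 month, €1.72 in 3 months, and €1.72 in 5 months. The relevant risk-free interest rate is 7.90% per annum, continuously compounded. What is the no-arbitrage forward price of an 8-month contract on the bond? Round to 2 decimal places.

PV(coupons) I = 1.72·e^(−0.0790·1/12) + 1.72·e^(−0.0790·3/12) + 1.72·e^(−0.0790·5/12)
I = 1.7087 + 1.6864 + 1.6643 = 5.0594
F = (S − I)·e^(rT) = (110.31 − 5.0594) · e^(0.0790·8/12)
= 105.2506 · e^0.052667 = 105.2506 × 1.054079 = €110.94

€110.94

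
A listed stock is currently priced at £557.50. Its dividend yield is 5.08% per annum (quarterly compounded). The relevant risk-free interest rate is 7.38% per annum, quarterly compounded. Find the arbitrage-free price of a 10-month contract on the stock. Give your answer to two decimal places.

F = S · (1+r/4)^(4T) / (1+q/4)^(4T)
= 557.50 × 1.062835 / 1.042964 = 557.50 × 1.019052
F = £568.12

£568.12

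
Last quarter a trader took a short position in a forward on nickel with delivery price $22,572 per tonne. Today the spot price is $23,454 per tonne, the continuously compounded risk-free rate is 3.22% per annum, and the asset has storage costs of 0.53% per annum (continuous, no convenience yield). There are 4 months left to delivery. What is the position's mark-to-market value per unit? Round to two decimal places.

Current fair forward for the remaining 4 months: F = S·e^((r + u)·T), (r + u) = 0.0322 + 0.0053 = 0.0375
F = 23454 · e^(0.0375 × 4/12) = 23454 × 1.01257845 = 23749.0150
Value of long forward = (F − K)·e^(−rT) = (23749.0150 − 22572) · e^(−0.0322·4/12)
= 1177.0150 × 0.98932406 = 1164.45
Short position value = −(long value) = -$1164.45

-$1164.45 per tonne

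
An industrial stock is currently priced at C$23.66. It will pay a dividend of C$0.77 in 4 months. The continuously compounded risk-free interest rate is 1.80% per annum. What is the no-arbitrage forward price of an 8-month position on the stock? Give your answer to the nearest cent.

C$23.17

PV(dividends) I = 0.77·e^(−0.0180·4/12)
I = 0.7654
F = (S − I)·e^(rT) = (23.66 − 0.7654) · e^(0.0180·8/12)
= 22.8946 · e^0.012000 = 22.8946 × 1.012072 = C$23.17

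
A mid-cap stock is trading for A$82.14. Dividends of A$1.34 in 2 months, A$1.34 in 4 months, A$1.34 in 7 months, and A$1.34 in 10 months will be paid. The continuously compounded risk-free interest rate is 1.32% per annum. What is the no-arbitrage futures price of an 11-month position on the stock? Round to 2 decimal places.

PV(dividends) I = 1.34·e^(−0.0132·2/12) + 1.34·e^(−0.0132·4/12) + 1.34·e^(−0.0132·7/12) + 1.34·e^(−0.0132·10/12)
I = 1.3371 + 1.3341 + 1.3297 + 1.3253 = 5.3262
F = (S − I)·e^(rT) = (82.14 − 5.3262) · e^(0.0132·11/12)
= 76.8138 · e^0.012100 = 76.8138 × 1.012174 = A$77.75

A$77.75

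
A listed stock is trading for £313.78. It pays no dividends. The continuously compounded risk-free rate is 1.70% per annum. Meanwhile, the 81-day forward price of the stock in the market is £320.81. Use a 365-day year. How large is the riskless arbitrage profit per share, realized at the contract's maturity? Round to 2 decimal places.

Fair forward: F* = S·e^(carry·T), with carry = r = 0.0170
F* = 313.78 · e^(0.0170 × 81/365) = 313.78 · e^0.003773 = 313.78 × 1.003780 = £314.9661
Market £320.81 > fair £314.9661: forward overpriced → cash-and-carry (buy spot, short the forward).
At maturity, profit = |F_mkt − F*| = |320.81 − 314.9661| = £5.84 per share

£5.84 per share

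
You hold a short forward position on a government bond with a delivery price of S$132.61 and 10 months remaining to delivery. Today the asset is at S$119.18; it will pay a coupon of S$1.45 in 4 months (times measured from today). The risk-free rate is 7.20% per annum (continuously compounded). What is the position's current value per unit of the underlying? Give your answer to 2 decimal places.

PV(remaining coupons) I = 1.45·e^(−0.0720·4/12) = 1.4156
Current forward F = (S − I)·e^(rT) = (119.18 − 1.4156)·e^(0.0720·10/12) = 117.7644 × 1.061837 = 125.0466
Value (long) = (F − K)·e^(−rT) = (125.0466 − 132.61) × 0.941765 = -7.1229
Short position value = −(long value) = S$7.12

S$7.12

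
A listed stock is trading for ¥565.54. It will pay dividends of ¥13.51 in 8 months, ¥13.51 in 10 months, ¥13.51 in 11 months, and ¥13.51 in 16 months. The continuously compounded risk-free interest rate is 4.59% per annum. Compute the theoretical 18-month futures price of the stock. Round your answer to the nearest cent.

PV(dividends) I = 13.51·e^(−0.0459·8/12) + 13.51·e^(−0.0459·10/12) + 13.51·e^(−0.0459·11/12) + 13.51·e^(−0.0459·16/12)
I = 13.1029 + 13.0030 + 12.9534 + 12.7080 = 51.7673
F = (S − I)·e^(rT) = (565.54 − 51.7673) · e^(0.0459·18/12)
= 513.7727 · e^0.068850 = 513.7727 × 1.071276 = ¥550.39

¥550.39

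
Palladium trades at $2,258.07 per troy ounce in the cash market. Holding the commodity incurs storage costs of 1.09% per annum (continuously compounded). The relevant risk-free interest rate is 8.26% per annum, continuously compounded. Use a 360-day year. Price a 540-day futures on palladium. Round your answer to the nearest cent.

Net carry = r + u − y = 0.0826 + 0.0109 − 0.0000 = 0.0935
F = S·e^((r+u−y)T) = 2258.07 · e^(0.0935 × 540/360) = 2258.07 · e^0.14025000
= 2258.07 × 1.15056140 = $2,598.05 per troy ounce

$2,598.05 per troy ounce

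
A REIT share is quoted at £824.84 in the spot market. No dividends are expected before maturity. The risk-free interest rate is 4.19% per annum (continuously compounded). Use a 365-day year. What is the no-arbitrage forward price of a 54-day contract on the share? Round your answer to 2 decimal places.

F = S·e^(rT) = 824.84 · e^(0.0419 × 54/365)
= 824.84 · e^0.006199 = 824.84 × 1.006218
F = £829.97

£829.97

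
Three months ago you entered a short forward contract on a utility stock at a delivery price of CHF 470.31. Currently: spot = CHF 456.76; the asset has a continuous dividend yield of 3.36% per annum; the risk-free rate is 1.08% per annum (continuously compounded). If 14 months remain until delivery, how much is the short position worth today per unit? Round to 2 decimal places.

Current fair forward for the remaining 14 months: F = S·e^((r − q)·T), (r − q) = 0.0108 − 0.0336 = -0.0228
F = 456.76 · e^(-0.0228 × 14/12) = 456.76 × 0.973751 = 444.7705
Value of long forward = (F − K)·e^(−rT) = (444.7705 − 470.31) · e^(−0.0108·14/12)
= -25.5395 × 0.987479 = -25.22
Short position value = −(long value) = CHF 25.22

CHF 25.22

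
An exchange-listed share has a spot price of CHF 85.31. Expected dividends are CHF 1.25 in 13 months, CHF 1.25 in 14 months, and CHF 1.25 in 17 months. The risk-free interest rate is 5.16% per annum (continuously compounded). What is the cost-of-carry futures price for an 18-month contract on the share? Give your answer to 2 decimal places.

PV(dividends) I = 1.25·e^(−0.0516·13/12) + 1.25·e^(−0.0516·14/12) + 1.25·e^(−0.0516·17/12)
I = 1.1820 + 1.1770 + 1.1619 = 3.5209
F = (S − I)·e^(rT) = (85.31 − 3.5209) · e^(0.0516·18/12)
= 81.7891 · e^0.077400 = 81.7891 × 1.080474 = CHF 88.37

CHF 88.37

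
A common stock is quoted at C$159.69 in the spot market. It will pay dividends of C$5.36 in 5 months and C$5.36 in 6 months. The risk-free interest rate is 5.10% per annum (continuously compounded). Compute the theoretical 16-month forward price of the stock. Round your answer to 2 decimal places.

PV(dividends) I = 5.36·e^(−0.0510·5/12) + 5.36·e^(−0.0510·6/12)
I = 5.2473 + 5.2250 = 10.4723
F = (S − I)·e^(rT) = (159.69 − 10.4723) · e^(0.0510·16/12)
= 149.2177 · e^0.068000 = 149.2177 × 1.070365 = C$159.72

C$159.72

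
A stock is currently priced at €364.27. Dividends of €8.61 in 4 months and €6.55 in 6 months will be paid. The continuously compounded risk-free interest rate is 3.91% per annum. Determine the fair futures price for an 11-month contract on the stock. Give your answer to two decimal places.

PV(dividends) I = 8.61·e^(−0.0391·4/12) + 6.55·e^(−0.0391·6/12)
I = 8.4985 + 6.4232 = 14.9217
F = (S − I)·e^(rT) = (364.27 − 14.9217) · e^(0.0391·11/12)
= 349.3483 · e^0.035842 = 349.3483 × 1.036492 = €362.10

€362.10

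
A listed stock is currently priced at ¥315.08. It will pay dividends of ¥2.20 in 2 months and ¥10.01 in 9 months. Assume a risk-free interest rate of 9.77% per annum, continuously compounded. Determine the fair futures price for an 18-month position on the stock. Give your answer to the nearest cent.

¥351.53

PV(dividends) I = 2.20·e^(−0.0977·2/12) + 10.01·e^(−0.0977·9/12)
I = 2.1645 + 9.3027 = 11.4672
F = (S − I)·e^(rT) = (315.08 − 11.4672) · e^(0.0977·18/12)
= 303.6128 · e^0.146550 = 303.6128 × 1.157833 = ¥351.53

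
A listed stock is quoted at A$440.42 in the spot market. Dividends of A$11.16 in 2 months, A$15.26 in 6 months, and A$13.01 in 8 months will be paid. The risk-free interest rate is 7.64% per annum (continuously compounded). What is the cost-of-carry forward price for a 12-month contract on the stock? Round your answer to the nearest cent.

A$434.29

PV(dividends) I = 11.16·e^(−0.0764·2/12) + 15.26·e^(−0.0764·6/12) + 13.01·e^(−0.0764·8/12)
I = 11.0188 + 14.6881 + 12.3639 = 38.0708
F = (S − I)·e^(rT) = (440.42 − 38.0708) · e^(0.0764·12/12)
= 402.3492 · e^0.076400 = 402.3492 × 1.079394 = A$434.29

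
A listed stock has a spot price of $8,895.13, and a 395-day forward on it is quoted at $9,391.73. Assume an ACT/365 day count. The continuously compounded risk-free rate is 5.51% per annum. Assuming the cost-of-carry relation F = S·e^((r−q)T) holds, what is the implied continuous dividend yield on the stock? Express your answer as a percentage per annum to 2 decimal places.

0.49%

From F = S·e^((r−q)T): (r − q) = ln(F/S)/T
ln(9391.73/8895.13) = ln(1.055828) = 0.054325
(r − q) = 0.054325 / (395/365) = 0.050199
q = r − ln(F/S)/T = 0.0551 − 0.050199 = 0.004901
q = 0.49%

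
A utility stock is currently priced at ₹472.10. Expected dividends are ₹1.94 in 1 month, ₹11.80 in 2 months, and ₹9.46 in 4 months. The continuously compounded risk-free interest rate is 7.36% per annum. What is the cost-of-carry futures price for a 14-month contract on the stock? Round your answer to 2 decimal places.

PV(dividends) I = 1.94·e^(−0.0736·1/12) + 11.80·e^(−0.0736·2/12) + 9.46·e^(−0.0736·4/12)
I = 1.9281 + 11.6561 + 9.2307 = 22.8149
F = (S − I)·e^(rT) = (472.10 − 22.8149) · e^(0.0736·14/12)
= 449.2851 · e^0.085867 = 449.2851 × 1.089661 = ₹489.57

₹489.57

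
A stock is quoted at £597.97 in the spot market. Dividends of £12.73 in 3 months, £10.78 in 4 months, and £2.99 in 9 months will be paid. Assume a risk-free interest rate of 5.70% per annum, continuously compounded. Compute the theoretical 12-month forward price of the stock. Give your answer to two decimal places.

£605.53

PV(dividends) I = 12.73·e^(−0.0570·3/12) + 10.78·e^(−0.0570·4/12) + 2.99·e^(−0.0570·9/12)
I = 12.5499 + 10.5771 + 2.8649 = 25.9919
F = (S − I)·e^(rT) = (597.97 − 25.9919) · e^(0.0570·12/12)
= 571.9781 · e^0.057000 = 571.9781 × 1.058656 = £605.53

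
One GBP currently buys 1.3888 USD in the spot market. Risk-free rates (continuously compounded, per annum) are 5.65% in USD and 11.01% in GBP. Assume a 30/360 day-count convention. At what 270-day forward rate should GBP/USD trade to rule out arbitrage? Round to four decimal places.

1.3341

F = S·e^((r_USD − r_GBP)T) = 1.3888 · e^((0.0565 − 0.1101) × 270/360)
= 1.3888 · e^-0.040200 = 1.3888 × 0.960597
F = 1.3341 USD per GBP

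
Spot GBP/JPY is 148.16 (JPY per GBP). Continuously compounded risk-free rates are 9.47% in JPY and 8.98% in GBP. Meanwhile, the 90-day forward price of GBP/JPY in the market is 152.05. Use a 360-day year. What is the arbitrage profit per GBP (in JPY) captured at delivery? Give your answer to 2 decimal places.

Fair forward: F* = S·e^(carry·T), with carry = (r_JPY − r_GBP) = 0.0947 − 0.0898 = 0.0049
F* = 148.16 · e^(0.0049 × 90/360) = 148.16 · e^0.001225 = 148.16 × 1.001226 = 148.3416
Market 152.05 > fair 148.3416: forward overpriced → cash-and-carry (buy spot, short the forward).
At maturity, profit = |F_mkt − F*| = |152.05 − 148.3416| = 3.71 per GBP (in JPY)

3.71 per GBP (in JPY)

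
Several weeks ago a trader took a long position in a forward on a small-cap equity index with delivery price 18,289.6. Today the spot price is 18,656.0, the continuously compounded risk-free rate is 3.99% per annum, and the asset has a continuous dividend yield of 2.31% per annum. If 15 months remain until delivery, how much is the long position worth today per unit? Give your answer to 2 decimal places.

725.23

Current fair forward for the remaining 15 months: F = S·e^((r − q)·T), (r − q) = 0.0399 − 0.0231 = 0.0168
F = 18656.0 · e^(0.0168 × 15/12) = 18656.0 × 1.02122205 = 19051.9186
Value of long forward = (F − K)·e^(−rT) = (19051.9186 − 18289.6) · e^(−0.0399·15/12)
= 762.3186 × 0.95134834 = 725.23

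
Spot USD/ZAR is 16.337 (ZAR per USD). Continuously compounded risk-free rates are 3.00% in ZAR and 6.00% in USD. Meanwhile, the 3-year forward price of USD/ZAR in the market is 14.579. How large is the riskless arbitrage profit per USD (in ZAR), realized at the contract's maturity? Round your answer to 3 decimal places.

Fair forward: F* = S·e^(carry·T), with carry = (r_ZAR − r_USD) = 0.0300 − 0.0600 = -0.0300
F* = 16.337 · e^(-0.0300 × 3) = 16.337 · e^-0.090000 = 16.337 × 0.913931 = 14.9309
Market 14.579 < fair 14.9309: forward underpriced → reverse cash-and-carry (short spot, go long the forward).
At maturity, profit = |F_mkt − F*| = |14.579 − 14.9309| = 0.352 per USD (in ZAR)

0.352 per USD (in ZAR)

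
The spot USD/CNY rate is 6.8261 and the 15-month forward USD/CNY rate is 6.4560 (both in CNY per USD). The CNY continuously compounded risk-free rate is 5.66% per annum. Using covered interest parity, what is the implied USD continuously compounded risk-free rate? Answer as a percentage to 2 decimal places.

10.12%

F = S·e^((r_CNY − r_USD)T) ⇒ r_USD = r_CNY − ln(F/S)/T
ln(6.4560/6.8261) = -0.055744; /(15/12) = -0.044595
r_USD = 0.0566 + 0.044595 = 0.101195
r_USD = 10.12%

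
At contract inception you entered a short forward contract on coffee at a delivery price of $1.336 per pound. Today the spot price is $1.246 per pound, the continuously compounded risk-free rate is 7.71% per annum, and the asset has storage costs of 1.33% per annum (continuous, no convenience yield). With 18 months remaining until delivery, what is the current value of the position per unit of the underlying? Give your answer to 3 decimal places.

Current fair forward for the remaining 18 months: F = S·e^((r + u)·T), (r + u) = 0.0771 + 0.0133 = 0.0904
F = 1.246 · e^(0.0904 × 18/12) = 1.246 × 1.145224 = 1.4269
Value of long forward = (F − K)·e^(−rT) = (1.4269 − 1.336) · e^(−0.0771·18/12)
= 0.0909 × 0.890787 = 0.081
Short position value = −(long value) = -$0.081

-$0.081 per pound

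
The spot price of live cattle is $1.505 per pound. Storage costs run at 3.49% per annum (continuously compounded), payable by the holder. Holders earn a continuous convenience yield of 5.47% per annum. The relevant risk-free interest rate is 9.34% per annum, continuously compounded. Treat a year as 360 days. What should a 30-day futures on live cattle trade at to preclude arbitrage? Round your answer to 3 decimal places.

$1.514 per pound

Net carry = r + u − y = 0.0934 + 0.0349 − 0.0547 = 0.0736
F = S·e^((r+u−y)T) = 1.505 · e^(0.0736 × 30/360) = 1.505 · e^0.006133
= 1.505 × 1.006152 = $1.514 per pound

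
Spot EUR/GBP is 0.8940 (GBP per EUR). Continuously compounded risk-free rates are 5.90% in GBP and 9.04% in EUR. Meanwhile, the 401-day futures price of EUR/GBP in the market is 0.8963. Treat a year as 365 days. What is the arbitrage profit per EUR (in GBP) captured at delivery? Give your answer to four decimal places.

Fair futures: F* = S·e^(carry·T), with carry = (r_GBP − r_EUR) = 0.0590 − 0.0904 = -0.0314
F* = 0.8940 · e^(-0.0314 × 401/365) = 0.8940 · e^-0.034497 = 0.8940 × 0.966091 = 0.8637
Market 0.8963 > fair 0.8637: forward overpriced → cash-and-carry (buy spot, short the forward).
At maturity, profit = |F_mkt − F*| = |0.8963 − 0.8637| = 0.0326 per EUR (in GBP)

0.0326 per EUR (in GBP)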